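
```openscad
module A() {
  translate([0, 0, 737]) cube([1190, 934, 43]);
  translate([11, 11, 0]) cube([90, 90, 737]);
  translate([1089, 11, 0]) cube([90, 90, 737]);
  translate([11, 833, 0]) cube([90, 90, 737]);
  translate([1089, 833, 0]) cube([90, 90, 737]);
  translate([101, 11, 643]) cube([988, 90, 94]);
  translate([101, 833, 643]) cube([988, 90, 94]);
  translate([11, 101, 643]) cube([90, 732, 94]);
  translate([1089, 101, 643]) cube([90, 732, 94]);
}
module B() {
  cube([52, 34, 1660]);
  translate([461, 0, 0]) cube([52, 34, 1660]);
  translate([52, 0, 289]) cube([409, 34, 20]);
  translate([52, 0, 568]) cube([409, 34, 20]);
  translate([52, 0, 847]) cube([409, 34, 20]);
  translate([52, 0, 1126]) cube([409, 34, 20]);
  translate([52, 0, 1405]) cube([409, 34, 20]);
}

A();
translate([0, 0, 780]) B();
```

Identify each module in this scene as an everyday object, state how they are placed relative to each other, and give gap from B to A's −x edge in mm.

The ladder's min-x is at 0; the table's min-x is 0; gap = 0 mm.

A is a table. B is a ladder. The ladder is on top of the table. The gap from the ladder to the table's −x edge is 0 mm.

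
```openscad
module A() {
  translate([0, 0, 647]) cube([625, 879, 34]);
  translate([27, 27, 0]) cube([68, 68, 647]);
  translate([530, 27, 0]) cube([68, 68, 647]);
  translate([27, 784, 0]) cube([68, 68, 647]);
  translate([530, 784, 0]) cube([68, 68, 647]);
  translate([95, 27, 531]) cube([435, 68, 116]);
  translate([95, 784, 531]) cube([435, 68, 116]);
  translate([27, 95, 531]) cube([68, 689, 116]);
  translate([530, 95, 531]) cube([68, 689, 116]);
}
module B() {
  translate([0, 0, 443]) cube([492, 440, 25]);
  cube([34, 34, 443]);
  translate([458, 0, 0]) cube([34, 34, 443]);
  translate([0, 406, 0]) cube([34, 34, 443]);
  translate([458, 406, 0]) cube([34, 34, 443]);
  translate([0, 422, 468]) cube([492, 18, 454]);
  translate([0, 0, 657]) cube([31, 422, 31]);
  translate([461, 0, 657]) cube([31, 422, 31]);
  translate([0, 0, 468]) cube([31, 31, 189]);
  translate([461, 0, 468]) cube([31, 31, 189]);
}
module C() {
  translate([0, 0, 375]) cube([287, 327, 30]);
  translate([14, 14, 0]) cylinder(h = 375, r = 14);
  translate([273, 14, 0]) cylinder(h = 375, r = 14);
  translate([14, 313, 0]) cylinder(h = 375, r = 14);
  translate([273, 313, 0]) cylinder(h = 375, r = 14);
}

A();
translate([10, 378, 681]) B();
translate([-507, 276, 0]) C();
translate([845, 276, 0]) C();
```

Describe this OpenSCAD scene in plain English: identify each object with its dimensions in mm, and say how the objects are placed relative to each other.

A is a table: top 625 mm (x) × 879 mm (y), 34 mm thick, upper face at z = 681 mm, on four 68×68 mm square legs, each inset 27 mm from the nearest pair of top edges, running from z = 0 to the bottom of the top. Four apron rails, 68 mm thick and 116 mm tall, run between adjacent legs with their top edges flush with the underside of the top and their outer faces flush with the legs' outer faces.

B is a chair. The seat is a 492×440×25 mm slab with its top at z = 468 mm, on four 34×34 mm corner legs (flush with the seat edges, standing on z = 0). A flat backrest 18 mm thick, 454 mm tall, spans the full seat width and rises from the seat top along its +y edge, rear face flush with the rear of the seat. Two armrests of 31×31 mm section run along each side from the seat's front edge to the front of the backrest, top faces 220 mm above the seat top and outer faces flush with the seat's x-edges; a 31×31 mm post under the front of each armrest stands on the seat at the front corner.

C is a four-legged stool. The seat is a 287×327×30 mm slab whose top surface is at z = 405 mm; four round legs, each 28 mm in diameter, run from the floor (z = 0) to the underside of the seat, each leg's axis is inset half a diameter from the nearest pair of seat edges (so the leg's bounding box is flush with the corner).

The chair is on top of the table. Two stools sit around the table at the −x, +x sides.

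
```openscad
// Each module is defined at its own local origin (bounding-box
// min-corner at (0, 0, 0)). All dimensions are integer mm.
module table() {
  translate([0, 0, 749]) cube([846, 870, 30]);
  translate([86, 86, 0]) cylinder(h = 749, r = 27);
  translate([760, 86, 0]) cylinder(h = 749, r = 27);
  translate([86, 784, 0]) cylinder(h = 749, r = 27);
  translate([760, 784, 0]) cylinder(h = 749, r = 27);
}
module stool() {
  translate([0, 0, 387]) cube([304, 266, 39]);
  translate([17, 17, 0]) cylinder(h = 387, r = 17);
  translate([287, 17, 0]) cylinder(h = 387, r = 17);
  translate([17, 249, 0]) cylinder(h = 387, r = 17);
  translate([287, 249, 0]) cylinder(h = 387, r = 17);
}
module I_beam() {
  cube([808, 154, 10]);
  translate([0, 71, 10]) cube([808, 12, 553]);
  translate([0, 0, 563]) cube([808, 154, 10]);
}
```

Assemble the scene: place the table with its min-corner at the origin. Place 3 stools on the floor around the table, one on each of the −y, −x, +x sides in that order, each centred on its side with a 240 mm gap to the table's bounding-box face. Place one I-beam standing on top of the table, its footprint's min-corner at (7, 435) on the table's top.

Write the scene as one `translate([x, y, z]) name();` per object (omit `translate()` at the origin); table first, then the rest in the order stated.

table();
translate([271, -506, 0]) stool();
translate([-544, 302, 0]) stool();
translate([1086, 302, 0]) stool();
translate([7, 435, 779]) I_beam();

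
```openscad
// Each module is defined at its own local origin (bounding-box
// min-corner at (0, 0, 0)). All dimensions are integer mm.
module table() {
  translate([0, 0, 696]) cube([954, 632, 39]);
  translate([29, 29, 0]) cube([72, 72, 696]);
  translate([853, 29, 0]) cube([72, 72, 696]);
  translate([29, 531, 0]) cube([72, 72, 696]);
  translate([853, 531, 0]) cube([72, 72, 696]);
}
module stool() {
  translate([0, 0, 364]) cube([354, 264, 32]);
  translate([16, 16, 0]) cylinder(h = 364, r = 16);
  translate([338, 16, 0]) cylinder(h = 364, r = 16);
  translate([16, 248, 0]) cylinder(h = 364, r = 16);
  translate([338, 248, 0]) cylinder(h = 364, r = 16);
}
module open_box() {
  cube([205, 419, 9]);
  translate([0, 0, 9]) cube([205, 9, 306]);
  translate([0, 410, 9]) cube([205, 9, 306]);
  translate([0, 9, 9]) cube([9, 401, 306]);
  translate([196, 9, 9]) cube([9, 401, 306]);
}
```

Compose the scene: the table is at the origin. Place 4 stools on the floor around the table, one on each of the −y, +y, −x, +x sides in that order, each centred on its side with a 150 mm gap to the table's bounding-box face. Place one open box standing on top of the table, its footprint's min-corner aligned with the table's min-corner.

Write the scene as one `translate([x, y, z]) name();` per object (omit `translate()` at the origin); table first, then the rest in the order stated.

table();
translate([300, -414, 0]) stool();
translate([300, 782, 0]) stool();
translate([-504, 184, 0]) stool();
translate([1104, 184, 0]) stool();
translate([0, 0, 735]) open_box();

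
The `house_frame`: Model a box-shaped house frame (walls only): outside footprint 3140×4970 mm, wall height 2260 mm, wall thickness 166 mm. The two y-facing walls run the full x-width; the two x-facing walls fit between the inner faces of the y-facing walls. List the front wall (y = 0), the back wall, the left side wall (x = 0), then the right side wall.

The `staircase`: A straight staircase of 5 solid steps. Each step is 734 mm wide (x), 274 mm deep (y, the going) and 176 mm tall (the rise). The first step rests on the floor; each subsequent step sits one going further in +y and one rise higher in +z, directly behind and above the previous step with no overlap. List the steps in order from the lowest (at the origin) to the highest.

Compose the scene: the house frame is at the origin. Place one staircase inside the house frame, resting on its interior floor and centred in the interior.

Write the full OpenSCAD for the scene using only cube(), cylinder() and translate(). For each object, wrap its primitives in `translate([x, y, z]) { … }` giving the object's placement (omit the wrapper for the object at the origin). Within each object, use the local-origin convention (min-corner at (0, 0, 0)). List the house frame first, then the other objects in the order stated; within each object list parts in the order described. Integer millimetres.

cube([3140, 166, 2260]);
translate([0, 4804, 0]) cube([3140, 166, 2260]);
translate([0, 166, 0]) cube([166, 4638, 2260]);
translate([2974, 166, 0]) cube([166, 4638, 2260]);
translate([1203, 1800, 0]) {
  cube([734, 274, 176]);
  translate([0, 274, 176]) cube([734, 274, 176]);
  translate([0, 548, 352]) cube([734, 274, 176]);
  translate([0, 822, 528]) cube([734, 274, 176]);
  translate([0, 1096, 704]) cube([734, 274, 176]);
}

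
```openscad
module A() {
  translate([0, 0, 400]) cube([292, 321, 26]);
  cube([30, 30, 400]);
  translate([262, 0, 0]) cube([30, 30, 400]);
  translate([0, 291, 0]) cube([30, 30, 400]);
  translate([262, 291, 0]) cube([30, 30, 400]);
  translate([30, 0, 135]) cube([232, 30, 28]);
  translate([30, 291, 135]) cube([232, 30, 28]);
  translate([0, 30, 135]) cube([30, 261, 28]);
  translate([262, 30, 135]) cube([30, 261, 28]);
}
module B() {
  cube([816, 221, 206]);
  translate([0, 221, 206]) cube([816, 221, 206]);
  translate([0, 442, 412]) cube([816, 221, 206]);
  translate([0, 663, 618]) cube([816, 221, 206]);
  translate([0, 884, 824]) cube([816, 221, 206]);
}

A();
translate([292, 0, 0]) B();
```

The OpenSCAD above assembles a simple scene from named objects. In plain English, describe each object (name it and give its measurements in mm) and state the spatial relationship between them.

A is a four-legged stool. The seat is a 292×321×26 mm slab whose top surface is at z = 426 mm; four square legs, each 30×30 mm in cross-section, run from the floor (z = 0) to the underside of the seat, each flush with a corner of the seat. Four stretchers, 30 mm wide and 28 mm tall, connect adjacent legs with their undersides at z = 135 mm, each running between the inner faces of the legs it joins and aligned with the legs' outer faces on the other axis.

B is a straight staircase of 5 solid steps. Each step is 816 mm wide (x), 221 mm deep (y, the going) and 206 mm tall (the rise). The first step rests on the floor; each subsequent step sits one going further in +y and one rise higher in +z, directly behind and above the previous step with no overlap.

The staircase is against the stool's +x side, with their −y faces flush.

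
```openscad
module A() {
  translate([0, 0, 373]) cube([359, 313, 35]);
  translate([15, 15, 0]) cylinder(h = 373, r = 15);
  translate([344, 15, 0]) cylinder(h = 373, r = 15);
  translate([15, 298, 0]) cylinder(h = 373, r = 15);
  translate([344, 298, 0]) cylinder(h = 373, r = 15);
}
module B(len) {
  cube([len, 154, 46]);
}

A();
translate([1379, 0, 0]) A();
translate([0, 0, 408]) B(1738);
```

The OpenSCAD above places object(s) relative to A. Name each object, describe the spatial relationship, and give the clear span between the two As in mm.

Second stool starts at x = 1379; first ends at x = 359; clear span = 1379 − 359 = 1020 mm.

A is a stool. B is a beam. A beam spans the tops of two stools. The clear span between the two stools is 1020 mm.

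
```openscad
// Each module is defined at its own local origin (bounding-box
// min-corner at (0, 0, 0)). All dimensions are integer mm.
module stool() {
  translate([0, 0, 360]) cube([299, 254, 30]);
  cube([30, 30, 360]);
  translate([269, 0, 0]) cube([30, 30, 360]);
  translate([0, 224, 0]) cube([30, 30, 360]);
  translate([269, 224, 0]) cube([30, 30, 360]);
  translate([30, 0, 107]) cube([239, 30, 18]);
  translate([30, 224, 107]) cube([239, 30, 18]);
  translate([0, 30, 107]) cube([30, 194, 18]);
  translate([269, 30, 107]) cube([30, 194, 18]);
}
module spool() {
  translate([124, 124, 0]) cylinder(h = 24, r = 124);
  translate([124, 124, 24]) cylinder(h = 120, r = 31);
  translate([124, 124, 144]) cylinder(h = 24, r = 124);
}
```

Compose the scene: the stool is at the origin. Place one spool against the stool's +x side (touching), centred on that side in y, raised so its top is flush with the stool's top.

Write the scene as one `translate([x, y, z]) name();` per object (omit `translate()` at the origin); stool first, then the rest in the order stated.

stool();
translate([299, 3, 222]) spool();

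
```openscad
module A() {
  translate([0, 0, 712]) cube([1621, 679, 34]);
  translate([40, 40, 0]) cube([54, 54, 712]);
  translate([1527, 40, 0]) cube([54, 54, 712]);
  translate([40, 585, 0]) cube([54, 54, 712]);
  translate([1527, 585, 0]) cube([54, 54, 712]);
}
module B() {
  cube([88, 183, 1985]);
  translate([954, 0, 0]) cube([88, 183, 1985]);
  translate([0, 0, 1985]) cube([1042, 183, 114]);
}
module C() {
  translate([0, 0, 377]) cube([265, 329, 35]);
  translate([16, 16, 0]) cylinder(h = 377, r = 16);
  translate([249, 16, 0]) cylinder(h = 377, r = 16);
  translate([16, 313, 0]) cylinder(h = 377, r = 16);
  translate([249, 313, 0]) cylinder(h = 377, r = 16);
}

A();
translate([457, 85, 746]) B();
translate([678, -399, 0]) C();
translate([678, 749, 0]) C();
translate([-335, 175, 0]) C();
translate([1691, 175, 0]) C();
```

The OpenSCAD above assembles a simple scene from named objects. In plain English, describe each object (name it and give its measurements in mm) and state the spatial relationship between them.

A is a table: top 1621 mm (x) × 679 mm (y), 34 mm thick, upper face at z = 746 mm, on four 54×54 mm square legs, each inset 40 mm from the nearest pair of top edges, running from z = 0 to the bottom of the top.

B is a rectangular door frame: two vertical jambs of 88×183 mm section, 1985 mm tall, with a clear opening 866 mm wide between their inner faces. A header 114 mm tall and 183 mm deep lies on top of the jambs and spans the full outside width.

C is a simple wooden stool: a rectangular seat 265 mm (x) by 329 mm (y), 35 mm thick, top face at z = 412 mm, on four round legs, each 32 mm in diameter. The legs rest on z = 0, each leg's axis is inset half a diameter from the nearest pair of seat edges (so the leg's bounding box is flush with the corner).

The door frame is on top of the table. Four stools sit around the table at the −y, +y, −x, +x sides.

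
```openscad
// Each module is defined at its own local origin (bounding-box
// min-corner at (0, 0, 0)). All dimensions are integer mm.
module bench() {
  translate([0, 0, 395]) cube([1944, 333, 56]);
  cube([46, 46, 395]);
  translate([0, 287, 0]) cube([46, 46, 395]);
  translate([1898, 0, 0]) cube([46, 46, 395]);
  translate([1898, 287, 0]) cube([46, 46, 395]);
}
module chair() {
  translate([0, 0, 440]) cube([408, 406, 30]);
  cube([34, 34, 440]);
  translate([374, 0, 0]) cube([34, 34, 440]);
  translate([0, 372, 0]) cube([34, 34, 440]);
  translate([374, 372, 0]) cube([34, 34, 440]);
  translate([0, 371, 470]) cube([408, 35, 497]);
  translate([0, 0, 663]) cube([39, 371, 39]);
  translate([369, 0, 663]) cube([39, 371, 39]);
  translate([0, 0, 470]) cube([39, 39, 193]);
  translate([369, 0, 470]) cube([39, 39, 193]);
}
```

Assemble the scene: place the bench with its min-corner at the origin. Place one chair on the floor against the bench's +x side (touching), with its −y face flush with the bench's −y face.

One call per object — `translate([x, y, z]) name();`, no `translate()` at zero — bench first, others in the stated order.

bench();
translate([1944, 0, 0]) chair();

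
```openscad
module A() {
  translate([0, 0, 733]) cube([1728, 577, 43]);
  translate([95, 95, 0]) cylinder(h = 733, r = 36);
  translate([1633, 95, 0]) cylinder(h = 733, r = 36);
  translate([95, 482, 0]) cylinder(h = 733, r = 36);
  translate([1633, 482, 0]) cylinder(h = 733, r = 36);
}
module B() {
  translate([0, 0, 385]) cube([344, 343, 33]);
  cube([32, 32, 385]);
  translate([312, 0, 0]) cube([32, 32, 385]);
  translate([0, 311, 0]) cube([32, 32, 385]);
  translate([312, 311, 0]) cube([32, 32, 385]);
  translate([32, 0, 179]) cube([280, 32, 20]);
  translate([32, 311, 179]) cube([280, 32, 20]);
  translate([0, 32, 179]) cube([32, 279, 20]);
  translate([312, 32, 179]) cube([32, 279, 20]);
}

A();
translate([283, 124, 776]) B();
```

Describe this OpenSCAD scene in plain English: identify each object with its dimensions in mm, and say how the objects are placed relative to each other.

A is a table: top 1728 mm (x) × 577 mm (y), 43 mm thick, upper face at z = 776 mm, on four round legs of 72 mm diameter, each leg's bounding box inset 59 mm from the nearest pair of top edges, running from z = 0 to the bottom of the top.

B is a four-legged stool. The seat is 344×343 mm, 33 mm thick, top at z = 418 mm. It stands on four square legs, each 32×32 mm in cross-section, from z = 0 to the seat underside, each flush with a corner of the seat. Four stretchers, 32 mm wide and 20 mm tall, connect adjacent legs with their undersides at z = 179 mm, each running between the inner faces of the legs it joins and aligned with the legs' outer faces on the other axis.

The stool is on top of the table.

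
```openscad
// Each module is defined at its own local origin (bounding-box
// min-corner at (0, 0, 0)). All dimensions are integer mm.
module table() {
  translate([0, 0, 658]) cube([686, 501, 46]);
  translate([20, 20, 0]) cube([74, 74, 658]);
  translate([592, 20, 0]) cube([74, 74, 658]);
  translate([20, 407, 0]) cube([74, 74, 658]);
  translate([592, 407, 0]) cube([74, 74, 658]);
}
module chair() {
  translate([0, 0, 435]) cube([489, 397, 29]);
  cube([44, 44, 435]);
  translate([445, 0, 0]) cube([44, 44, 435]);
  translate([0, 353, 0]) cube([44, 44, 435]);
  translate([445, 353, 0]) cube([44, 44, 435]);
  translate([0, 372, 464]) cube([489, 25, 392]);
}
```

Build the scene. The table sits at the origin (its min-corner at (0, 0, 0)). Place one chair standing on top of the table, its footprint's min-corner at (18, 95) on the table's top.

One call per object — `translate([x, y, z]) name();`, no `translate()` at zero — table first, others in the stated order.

table();
translate([18, 95, 704]) chair();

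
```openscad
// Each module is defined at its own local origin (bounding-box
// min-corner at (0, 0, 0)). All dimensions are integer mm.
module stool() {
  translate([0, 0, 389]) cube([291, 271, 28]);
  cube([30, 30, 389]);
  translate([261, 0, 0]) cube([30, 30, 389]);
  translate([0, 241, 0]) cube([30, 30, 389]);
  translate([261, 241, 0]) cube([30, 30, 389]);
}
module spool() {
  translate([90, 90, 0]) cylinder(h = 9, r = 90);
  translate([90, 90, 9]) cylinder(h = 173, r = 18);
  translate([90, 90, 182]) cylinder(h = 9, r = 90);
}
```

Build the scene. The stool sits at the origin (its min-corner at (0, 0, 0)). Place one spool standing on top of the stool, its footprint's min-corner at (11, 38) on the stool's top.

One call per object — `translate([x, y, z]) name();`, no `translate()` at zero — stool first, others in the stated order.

stool();
translate([11, 38, 417]) spool();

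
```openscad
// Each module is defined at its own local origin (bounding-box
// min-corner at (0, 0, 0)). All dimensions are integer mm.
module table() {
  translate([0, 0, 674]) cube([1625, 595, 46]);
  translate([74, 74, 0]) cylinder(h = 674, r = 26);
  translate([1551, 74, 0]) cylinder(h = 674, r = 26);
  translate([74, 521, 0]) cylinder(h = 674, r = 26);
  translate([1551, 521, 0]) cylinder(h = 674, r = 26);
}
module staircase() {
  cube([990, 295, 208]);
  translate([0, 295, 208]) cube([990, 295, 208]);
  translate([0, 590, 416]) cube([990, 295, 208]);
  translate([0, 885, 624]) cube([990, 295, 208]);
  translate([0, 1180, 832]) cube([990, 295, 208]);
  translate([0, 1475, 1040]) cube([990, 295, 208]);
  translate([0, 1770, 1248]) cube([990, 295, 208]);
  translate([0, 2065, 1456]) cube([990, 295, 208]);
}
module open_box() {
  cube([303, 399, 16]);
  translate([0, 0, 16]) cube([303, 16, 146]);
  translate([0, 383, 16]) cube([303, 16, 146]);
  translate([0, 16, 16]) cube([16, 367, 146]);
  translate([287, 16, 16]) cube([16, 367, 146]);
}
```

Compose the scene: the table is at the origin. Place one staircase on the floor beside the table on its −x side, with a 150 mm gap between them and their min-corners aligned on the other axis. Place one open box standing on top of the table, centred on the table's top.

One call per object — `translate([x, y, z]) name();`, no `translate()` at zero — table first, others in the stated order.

table();
translate([-1140, 0, 0]) staircase();
translate([661, 98, 720]) open_box();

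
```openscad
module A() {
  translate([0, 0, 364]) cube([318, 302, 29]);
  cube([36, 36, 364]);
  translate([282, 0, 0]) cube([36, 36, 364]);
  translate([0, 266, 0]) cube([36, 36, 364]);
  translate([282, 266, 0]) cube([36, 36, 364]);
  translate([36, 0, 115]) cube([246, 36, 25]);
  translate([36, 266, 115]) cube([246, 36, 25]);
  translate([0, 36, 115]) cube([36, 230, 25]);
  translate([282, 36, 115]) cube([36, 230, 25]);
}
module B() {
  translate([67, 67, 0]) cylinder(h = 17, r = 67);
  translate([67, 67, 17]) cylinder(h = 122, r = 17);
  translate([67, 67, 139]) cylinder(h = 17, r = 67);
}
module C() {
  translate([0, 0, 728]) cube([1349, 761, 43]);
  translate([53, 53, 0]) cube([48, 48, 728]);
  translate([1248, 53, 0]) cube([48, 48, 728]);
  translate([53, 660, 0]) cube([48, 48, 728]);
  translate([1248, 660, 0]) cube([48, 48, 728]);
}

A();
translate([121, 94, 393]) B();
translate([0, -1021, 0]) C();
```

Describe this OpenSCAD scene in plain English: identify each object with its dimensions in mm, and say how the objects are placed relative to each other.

A is a four-legged stool. The seat is a 318×302×29 mm slab whose top surface is at z = 393 mm; four square legs, each 36×36 mm in cross-section, run from the floor (z = 0) to the underside of the seat, each flush with a corner of the seat. Four stretchers, 36 mm wide and 25 mm tall, connect adjacent legs with their undersides at z = 115 mm, each running between the inner faces of the legs it joins and aligned with the legs' outer faces on the other axis.

B is a spool: two coaxial disc flanges of radius 67 mm and thickness 17 mm, joined by a core cylinder of radius 17 mm and height 122 mm. The lower flange rests on z = 0 and the three cylinders share a vertical axis.

C is a rectangular dining table. The top is 1349×761×43 mm with its upper surface at z = 771 mm. It stands on four 48×48 mm square legs, each inset 53 mm from the nearest pair of top edges, running from the floor to the underside of the top.

The spool is on top of the stool. The table is on the floor beside the stool on its −y side.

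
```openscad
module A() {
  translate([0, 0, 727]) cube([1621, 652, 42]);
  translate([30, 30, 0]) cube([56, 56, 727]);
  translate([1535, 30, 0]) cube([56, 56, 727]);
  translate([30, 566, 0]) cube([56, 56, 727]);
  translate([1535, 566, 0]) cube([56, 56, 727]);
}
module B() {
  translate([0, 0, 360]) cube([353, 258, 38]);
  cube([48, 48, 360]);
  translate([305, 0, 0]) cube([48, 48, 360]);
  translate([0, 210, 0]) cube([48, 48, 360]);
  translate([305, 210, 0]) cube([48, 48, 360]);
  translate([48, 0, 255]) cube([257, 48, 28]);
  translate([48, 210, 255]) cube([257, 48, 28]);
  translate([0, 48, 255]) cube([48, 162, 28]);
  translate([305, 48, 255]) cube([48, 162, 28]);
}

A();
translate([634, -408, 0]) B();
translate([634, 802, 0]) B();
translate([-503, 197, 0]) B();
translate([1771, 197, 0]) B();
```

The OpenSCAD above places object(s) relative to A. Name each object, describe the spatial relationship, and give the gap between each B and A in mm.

A is a table. B is a stool. Four stools sit around the table at the −y, +y, −x, +x sides. The gap between each stool and the table is 150 mm.

Each stool's nearest face is 150 mm from the table's bounding box.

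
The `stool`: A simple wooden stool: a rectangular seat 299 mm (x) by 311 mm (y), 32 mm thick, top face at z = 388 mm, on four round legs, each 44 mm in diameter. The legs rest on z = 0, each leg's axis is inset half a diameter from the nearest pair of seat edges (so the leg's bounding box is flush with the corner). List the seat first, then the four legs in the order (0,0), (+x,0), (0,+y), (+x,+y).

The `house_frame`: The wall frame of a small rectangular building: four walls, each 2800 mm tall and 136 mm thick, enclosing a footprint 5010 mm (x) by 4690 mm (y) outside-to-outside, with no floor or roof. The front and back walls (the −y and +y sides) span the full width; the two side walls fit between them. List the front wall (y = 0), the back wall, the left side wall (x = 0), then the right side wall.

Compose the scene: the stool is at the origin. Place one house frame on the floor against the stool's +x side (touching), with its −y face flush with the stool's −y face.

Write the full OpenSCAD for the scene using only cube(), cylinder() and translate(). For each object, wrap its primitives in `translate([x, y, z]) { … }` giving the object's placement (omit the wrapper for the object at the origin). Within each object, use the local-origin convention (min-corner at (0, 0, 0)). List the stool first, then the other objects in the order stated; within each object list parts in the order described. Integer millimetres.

translate([0, 0, 356]) cube([299, 311, 32]);
translate([22, 22, 0]) cylinder(h = 356, r = 22);
translate([277, 22, 0]) cylinder(h = 356, r = 22);
translate([22, 289, 0]) cylinder(h = 356, r = 22);
translate([277, 289, 0]) cylinder(h = 356, r = 22);
translate([299, 0, 0]) {
  cube([5010, 136, 2800]);
  translate([0, 4554, 0]) cube([5010, 136, 2800]);
  translate([0, 136, 0]) cube([136, 4418, 2800]);
  translate([4874, 136, 0]) cube([136, 4418, 2800]);
}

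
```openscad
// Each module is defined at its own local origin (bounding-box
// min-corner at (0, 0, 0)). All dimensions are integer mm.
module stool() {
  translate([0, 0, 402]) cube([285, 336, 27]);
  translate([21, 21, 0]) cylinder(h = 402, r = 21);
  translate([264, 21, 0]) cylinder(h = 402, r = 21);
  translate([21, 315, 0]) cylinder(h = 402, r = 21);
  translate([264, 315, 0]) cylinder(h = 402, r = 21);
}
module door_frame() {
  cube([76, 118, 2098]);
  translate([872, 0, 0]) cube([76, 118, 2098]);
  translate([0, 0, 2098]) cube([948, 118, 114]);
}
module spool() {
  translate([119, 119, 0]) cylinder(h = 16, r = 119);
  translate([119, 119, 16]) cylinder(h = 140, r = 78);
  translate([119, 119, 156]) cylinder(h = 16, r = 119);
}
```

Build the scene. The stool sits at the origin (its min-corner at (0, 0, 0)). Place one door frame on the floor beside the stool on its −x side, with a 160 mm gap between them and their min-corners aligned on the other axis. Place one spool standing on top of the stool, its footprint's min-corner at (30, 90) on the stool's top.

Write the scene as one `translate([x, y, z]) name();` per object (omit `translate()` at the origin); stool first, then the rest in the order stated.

stool();
translate([-1108, 0, 0]) door_frame();
translate([30, 90, 429]) spool();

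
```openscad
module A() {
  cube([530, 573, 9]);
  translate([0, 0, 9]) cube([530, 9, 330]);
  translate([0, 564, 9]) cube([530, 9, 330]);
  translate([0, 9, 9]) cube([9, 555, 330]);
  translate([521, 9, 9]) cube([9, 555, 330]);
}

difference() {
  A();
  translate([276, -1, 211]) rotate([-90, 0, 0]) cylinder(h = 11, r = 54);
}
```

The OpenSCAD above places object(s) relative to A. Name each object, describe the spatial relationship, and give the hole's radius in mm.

A is an open box. The open box has a circular hole through its front wall. The hole's radius is 54 mm.

The subtracted cylinder has r = 54 mm.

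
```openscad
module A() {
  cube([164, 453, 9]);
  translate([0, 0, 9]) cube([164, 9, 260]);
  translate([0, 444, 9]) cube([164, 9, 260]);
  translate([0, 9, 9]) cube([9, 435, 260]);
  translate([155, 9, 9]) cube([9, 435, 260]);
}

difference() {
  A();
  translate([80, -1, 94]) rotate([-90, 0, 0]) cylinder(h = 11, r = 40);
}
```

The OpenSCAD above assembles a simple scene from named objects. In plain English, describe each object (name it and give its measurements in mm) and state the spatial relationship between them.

A is an open storage box with external size 164×453×269 mm and wall thickness 9 mm (the base is also 9 mm thick). The base covers the whole footprint; the four walls stand on the base, with the y-facing walls full-width and the x-facing walls fitting between their inner faces.

The open box has a circular hole of radius 40 mm through its front wall, centred at (x = 80, z = 94).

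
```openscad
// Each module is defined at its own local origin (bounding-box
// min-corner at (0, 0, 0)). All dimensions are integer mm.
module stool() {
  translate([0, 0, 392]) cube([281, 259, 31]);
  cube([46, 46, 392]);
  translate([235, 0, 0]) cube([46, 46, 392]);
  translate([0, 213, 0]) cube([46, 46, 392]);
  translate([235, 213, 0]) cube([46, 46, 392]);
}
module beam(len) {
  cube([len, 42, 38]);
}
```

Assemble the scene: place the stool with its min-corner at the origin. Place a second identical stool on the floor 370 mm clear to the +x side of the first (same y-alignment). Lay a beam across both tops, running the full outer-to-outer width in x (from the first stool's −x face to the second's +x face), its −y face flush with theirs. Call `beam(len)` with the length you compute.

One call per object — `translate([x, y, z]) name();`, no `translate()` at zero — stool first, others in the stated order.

stool();
translate([651, 0, 0]) stool();
translate([0, 0, 423]) beam(932);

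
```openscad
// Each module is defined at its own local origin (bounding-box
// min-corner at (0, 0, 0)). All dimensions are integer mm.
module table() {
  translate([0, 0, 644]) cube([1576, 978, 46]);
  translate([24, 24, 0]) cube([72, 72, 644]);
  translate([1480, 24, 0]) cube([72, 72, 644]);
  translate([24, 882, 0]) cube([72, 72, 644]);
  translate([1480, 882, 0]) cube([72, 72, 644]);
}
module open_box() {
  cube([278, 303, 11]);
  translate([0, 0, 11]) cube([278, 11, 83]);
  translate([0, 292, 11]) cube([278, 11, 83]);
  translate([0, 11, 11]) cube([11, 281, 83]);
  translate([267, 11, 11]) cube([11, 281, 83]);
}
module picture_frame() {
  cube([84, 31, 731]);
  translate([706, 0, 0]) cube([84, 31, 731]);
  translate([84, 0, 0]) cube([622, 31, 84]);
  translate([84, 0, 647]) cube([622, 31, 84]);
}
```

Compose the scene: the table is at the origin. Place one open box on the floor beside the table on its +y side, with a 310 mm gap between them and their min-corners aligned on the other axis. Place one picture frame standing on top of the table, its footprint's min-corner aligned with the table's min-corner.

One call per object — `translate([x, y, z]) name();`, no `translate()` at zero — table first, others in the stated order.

table();
translate([0, 1288, 0]) open_box();
translate([0, 0, 690]) picture_frame();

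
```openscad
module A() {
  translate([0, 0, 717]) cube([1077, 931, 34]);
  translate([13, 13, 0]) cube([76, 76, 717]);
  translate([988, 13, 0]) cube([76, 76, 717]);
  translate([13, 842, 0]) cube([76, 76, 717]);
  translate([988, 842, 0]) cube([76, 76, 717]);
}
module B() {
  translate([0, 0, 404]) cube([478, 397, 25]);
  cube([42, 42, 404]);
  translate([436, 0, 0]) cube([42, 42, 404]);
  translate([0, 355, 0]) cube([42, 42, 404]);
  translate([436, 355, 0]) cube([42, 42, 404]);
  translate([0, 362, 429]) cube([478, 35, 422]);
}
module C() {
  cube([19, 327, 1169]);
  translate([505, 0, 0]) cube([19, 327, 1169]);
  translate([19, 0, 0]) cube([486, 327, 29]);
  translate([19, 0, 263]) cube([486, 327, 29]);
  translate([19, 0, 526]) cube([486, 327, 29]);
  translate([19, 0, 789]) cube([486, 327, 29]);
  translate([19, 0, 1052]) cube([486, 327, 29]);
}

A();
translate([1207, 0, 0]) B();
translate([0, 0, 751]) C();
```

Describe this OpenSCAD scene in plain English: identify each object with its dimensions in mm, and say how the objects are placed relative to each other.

A is a table: top 1077 mm (x) × 931 mm (y), 34 mm thick, upper face at z = 751 mm, on four 76×76 mm square legs, each inset 13 mm from the nearest pair of top edges, running from z = 0 to the bottom of the top.

B is a chair. The seat is a 478×397×25 mm slab with its top at z = 429 mm, on four 42×42 mm corner legs (flush with the seat edges, standing on z = 0). A flat backrest 35 mm thick, 422 mm tall, spans the full seat width and rises from the seat top along its +y edge, rear face flush with the rear of the seat.

C is a bookshelf 524 mm wide overall, 327 mm deep and 1169 mm tall. The two sides are 19 mm thick vertical panels. 5 horizontal shelves of 29 mm thickness span between the inner faces of the sides; the lowest shelf sits on the floor and shelves are stacked with a clear vertical gap of 234 mm between each pair.

The chair is on the floor beside the table on its +x side. The bookshelf is on top of the table.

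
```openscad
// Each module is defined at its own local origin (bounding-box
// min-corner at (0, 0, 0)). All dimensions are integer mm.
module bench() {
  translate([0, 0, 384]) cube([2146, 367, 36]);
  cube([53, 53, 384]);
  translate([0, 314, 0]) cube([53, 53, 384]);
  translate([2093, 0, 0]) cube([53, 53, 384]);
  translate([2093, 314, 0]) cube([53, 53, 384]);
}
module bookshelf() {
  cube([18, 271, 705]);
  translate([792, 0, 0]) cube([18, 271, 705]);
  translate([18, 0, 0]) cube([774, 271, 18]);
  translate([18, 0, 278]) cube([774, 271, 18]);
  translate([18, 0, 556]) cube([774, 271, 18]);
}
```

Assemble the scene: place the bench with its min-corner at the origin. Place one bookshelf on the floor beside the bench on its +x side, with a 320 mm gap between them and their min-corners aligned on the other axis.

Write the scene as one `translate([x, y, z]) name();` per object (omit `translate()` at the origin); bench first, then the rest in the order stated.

bench();
translate([2466, 0, 0]) bookshelf();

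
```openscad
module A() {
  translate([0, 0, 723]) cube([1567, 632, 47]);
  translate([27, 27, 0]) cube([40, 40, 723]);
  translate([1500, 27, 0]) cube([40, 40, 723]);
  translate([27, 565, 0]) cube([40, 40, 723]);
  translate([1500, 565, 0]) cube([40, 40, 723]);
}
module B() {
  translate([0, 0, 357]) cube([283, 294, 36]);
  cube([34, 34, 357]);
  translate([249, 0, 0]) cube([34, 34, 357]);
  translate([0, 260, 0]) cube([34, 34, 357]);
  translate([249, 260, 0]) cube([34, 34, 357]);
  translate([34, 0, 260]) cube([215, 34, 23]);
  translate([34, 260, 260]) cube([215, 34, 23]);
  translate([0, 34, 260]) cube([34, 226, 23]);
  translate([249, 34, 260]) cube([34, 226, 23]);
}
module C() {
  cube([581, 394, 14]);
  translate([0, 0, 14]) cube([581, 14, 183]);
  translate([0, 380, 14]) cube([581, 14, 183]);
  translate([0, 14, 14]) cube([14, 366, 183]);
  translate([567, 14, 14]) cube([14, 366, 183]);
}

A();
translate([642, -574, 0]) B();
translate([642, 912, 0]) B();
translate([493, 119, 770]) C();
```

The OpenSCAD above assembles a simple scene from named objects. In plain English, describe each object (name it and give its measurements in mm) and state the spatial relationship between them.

A is a table: top 1567 mm (x) × 632 mm (y), 47 mm thick, upper face at z = 770 mm, on four 40×40 mm square legs, each inset 27 mm from the nearest pair of top edges, running from z = 0 to the bottom of the top.

B is a four-legged stool. The seat is 283×294 mm, 36 mm thick, top at z = 393 mm. It stands on four square legs, each 34×34 mm in cross-section, from z = 0 to the seat underside, each flush with a corner of the seat. Four stretchers, 34 mm wide and 23 mm tall, connect adjacent legs with their undersides at z = 260 mm, each running between the inner faces of the legs it joins and aligned with the legs' outer faces on the other axis.

C is an open-topped rectangular box: outside dimensions 581×394×197 mm, with a uniform wall and base thickness of 14 mm. The base is a full 581×394 slab on the floor; four walls sit on top of the base. The front and back walls (the −y and +y sides) span the full width; the two side walls fit between them.

Two stools sit around the table at the −y, +y sides. The open box is on top of the table, centred.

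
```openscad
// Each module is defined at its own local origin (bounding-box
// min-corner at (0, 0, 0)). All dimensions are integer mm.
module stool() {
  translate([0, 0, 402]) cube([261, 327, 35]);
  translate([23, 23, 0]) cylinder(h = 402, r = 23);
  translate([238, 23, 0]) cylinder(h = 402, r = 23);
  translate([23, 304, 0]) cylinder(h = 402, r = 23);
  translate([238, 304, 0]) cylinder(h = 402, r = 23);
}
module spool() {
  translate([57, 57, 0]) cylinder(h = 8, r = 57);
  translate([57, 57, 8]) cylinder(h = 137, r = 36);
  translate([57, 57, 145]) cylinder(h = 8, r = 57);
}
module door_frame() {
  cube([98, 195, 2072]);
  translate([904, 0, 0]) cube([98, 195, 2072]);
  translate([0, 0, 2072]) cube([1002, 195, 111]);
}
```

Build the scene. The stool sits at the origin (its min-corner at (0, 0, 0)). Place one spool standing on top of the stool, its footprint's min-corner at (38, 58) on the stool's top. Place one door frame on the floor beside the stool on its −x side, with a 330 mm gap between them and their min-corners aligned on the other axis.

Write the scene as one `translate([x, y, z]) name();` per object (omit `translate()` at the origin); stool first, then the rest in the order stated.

stool();
translate([38, 58, 437]) spool();
translate([-1332, 0, 0]) door_frame();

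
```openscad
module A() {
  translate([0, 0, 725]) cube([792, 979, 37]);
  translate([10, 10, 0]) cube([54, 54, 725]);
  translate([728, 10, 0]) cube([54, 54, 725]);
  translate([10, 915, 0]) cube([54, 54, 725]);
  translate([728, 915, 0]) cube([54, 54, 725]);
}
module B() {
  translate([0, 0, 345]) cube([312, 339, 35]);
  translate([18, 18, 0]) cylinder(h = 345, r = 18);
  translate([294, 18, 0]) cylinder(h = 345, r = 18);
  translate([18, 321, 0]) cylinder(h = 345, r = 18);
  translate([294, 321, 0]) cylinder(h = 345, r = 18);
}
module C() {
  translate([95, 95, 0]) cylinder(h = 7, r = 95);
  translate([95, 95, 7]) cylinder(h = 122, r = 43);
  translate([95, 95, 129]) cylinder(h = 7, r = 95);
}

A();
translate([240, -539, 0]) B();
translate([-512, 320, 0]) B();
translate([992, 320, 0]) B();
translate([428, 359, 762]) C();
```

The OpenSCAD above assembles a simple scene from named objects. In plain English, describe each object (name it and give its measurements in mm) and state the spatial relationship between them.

A is a rectangular dining table. The top is 792×979×37 mm with its upper surface at z = 762 mm. It stands on four 54×54 mm square legs, each inset 10 mm from the nearest pair of top edges, running from the floor to the underside of the top.

B is a four-legged stool. The seat is a 312×339×35 mm slab whose top surface is at z = 380 mm; four round legs, each 36 mm in diameter, run from the floor (z = 0) to the underside of the seat, each leg's axis is inset half a diameter from the nearest pair of seat edges (so the leg's bounding box is flush with the corner).

C is a spool: two coaxial disc flanges of radius 95 mm and thickness 7 mm, joined by a core cylinder of radius 43 mm and height 122 mm. The lower flange rests on z = 0 and the three cylinders share a vertical axis.

Three stools sit around the table at the −y, −x, +x sides. The spool is on top of the table.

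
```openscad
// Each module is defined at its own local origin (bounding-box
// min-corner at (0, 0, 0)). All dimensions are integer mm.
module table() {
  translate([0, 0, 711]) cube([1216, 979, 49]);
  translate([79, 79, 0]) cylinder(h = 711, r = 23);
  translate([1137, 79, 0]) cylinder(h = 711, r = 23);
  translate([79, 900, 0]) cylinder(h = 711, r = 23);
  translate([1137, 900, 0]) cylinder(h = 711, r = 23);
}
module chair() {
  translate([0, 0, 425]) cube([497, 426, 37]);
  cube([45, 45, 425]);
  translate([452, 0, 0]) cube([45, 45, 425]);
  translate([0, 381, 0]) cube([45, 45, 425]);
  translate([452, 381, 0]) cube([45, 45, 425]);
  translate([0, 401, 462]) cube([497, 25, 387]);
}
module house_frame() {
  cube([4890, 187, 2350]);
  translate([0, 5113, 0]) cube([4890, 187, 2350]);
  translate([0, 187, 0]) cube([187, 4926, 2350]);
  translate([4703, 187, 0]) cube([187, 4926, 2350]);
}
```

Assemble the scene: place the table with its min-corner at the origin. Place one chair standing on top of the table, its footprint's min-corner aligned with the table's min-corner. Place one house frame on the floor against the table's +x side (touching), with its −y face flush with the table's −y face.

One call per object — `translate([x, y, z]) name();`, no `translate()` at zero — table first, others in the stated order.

table();
translate([0, 0, 760]) chair();
translate([1216, 0, 0]) house_frame();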